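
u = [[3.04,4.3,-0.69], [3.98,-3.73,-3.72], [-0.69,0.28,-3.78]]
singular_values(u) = [6.85, 5.33, 3.36]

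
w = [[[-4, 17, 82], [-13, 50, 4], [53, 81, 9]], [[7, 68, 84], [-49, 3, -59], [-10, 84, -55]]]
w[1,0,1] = 68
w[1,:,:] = [[7, 68, 84], [-49, 3, -59], [-10, 84, -55]]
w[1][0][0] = 7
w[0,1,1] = 50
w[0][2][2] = 9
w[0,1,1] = 50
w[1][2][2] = -55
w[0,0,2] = 82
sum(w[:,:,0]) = -16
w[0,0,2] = 82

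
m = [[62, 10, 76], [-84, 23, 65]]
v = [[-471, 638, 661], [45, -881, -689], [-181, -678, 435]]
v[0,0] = -471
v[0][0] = -471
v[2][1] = -678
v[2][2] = 435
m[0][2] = 76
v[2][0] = -181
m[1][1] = 23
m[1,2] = 65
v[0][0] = -471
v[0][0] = -471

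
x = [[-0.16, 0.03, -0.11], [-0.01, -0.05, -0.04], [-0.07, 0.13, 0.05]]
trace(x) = -0.16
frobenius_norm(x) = 0.26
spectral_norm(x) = 0.21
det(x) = 0.00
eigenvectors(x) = [[-0.97, -0.49, -0.57], [-0.14, -0.3, -0.62], [-0.21, 0.82, 0.54]]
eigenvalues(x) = [-0.18, 0.04, -0.02]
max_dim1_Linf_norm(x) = 0.16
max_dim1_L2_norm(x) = 0.2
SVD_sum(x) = [[-0.16,0.08,-0.07], [-0.0,0.0,-0.00], [-0.08,0.04,-0.03]] + [[-0.0, -0.05, -0.04], [-0.00, -0.05, -0.04], [0.01, 0.09, 0.08]] + [[0.0, 0.00, -0.0],[-0.0, -0.0, 0.00],[-0.00, -0.00, 0.0]]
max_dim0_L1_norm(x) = 0.24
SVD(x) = [[-0.90,-0.40,-0.20],[-0.01,-0.42,0.91],[-0.44,0.82,0.37]] @ diag([0.20839303324835098, 0.15373775611958856, 0.006086545560954188]) @ [[0.84,-0.40,0.37],[0.07,0.75,0.66],[-0.54,-0.53,0.66]]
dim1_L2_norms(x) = [0.2, 0.06, 0.16]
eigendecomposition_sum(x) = [[-0.18, 0.11, -0.07],  [-0.03, 0.02, -0.01],  [-0.04, 0.02, -0.02]] + [[0.01, -0.04, -0.03], [0.01, -0.03, -0.02], [-0.02, 0.07, 0.06]] + [[0.01, -0.04, -0.01], [0.01, -0.04, -0.01], [-0.01, 0.04, 0.01]]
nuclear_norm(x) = 0.37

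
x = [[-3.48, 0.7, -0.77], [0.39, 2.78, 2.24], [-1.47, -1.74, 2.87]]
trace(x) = 2.17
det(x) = -47.04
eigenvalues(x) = [(-3.71+0j), (2.94+2j), (2.94-2j)]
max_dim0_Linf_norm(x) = 3.48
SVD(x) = [[-0.69, 0.39, -0.61],[0.02, -0.83, -0.55],[-0.72, -0.40, 0.57]] @ diag([3.8732040114839434, 3.729808031696682, 3.2563204283540066]) @ [[0.90, 0.22, -0.39], [-0.29, -0.36, -0.88], [0.33, -0.91, 0.26]]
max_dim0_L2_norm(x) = 3.8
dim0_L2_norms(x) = [3.8, 3.35, 3.72]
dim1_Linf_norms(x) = [3.48, 2.78, 2.87]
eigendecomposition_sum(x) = [[(-3.59-0j), (0.25-0j), -0.50+0.00j], [(0.45+0j), (-0.03+0j), 0.06-0.00j], [-0.68-0.00j, (0.05-0j), -0.10+0.00j]] + [[0.05+0.03j, 0.22-0.12j, -0.13-0.24j], [-0.03+0.43j, 1.41+1.07j, 1.09-1.55j], [-0.39-0.00j, -0.89+1.35j, (1.48+0.9j)]] + [[(0.05-0.03j),(0.22+0.12j),-0.13+0.24j], [-0.03-0.43j,(1.41-1.07j),(1.09+1.55j)], [-0.39+0.00j,(-0.89-1.35j),1.48-0.90j]]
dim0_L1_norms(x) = [5.34, 5.22, 5.88]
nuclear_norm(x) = 10.86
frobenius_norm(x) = 6.29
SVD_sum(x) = [[-2.39,-0.58,1.03], [0.08,0.02,-0.03], [-2.51,-0.61,1.08]] + [[-0.43, -0.53, -1.28], [0.91, 1.13, 2.75], [0.43, 0.54, 1.3]] + [[-0.66, 1.80, -0.52], [-0.6, 1.63, -0.47], [0.61, -1.67, 0.48]]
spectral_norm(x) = 3.87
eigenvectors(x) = [[(0.98+0j), (0.04-0.09j), 0.04+0.09j], [(-0.12+0j), 0.73+0.00j, 0.73-0.00j], [0.19+0.00j, 0.05+0.67j, 0.05-0.67j]]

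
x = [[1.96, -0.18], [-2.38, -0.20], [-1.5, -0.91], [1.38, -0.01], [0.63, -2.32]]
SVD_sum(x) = [[1.96, 0.0],[-2.38, -0.0],[-1.50, -0.00],[1.38, 0.0],[0.63, 0.0]] + [[0.00, -0.18],[0.0, -0.2],[0.0, -0.91],[0.0, -0.01],[0.0, -2.32]]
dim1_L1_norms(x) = [2.14, 2.58, 2.41, 1.39, 2.95]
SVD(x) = [[-0.52,-0.07], [0.63,-0.08], [0.4,-0.36], [-0.37,-0.0], [-0.17,-0.93]] @ diag([3.7493094130131572, 2.506587107102191]) @ [[-1.0, -0.0], [-0.0, 1.00]]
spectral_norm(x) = 3.75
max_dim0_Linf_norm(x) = 2.38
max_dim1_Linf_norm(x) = 2.38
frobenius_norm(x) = 4.51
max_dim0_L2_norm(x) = 3.75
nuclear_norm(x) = 6.26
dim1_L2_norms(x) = [1.97, 2.39, 1.75, 1.38, 2.4]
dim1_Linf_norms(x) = [1.96, 2.38, 1.5, 1.38, 2.32]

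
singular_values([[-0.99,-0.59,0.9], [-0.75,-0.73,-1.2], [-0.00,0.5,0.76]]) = [1.8, 1.48, 0.27]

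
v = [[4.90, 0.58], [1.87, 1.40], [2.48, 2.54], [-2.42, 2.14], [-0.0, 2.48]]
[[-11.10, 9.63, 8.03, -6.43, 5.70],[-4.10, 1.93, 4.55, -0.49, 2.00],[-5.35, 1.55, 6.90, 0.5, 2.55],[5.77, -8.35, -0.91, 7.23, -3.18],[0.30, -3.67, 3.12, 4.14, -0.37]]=v@[[-2.28, 2.14, 1.49, -1.51, 1.18], [0.12, -1.48, 1.26, 1.67, -0.15]]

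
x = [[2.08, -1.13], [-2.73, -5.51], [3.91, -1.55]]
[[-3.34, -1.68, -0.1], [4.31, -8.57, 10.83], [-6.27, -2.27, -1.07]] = x @ [[-1.60,0.03,-0.88], [0.01,1.54,-1.53]]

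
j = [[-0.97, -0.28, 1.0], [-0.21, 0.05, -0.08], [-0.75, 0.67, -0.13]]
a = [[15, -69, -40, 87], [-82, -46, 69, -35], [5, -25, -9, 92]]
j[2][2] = -0.129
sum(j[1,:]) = -0.244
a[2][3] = 92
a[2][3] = 92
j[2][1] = 0.669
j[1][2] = -0.085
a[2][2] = -9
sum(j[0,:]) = -0.25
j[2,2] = -0.129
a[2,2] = -9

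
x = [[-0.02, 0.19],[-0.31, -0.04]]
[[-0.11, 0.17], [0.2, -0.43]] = x@ [[-0.57, 1.25], [-0.63, 1.01]]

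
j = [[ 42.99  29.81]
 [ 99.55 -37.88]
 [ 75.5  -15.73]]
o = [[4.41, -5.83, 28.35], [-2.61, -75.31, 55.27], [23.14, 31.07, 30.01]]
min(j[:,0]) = 42.99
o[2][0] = 23.14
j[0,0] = 42.99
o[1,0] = -2.61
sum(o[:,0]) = 24.94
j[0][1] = 29.81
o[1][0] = -2.61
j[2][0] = 75.5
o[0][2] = 28.35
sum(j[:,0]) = 218.04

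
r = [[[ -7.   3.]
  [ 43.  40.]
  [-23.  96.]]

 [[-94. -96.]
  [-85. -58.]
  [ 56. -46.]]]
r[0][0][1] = 3.0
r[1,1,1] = -58.0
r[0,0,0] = -7.0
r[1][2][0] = 56.0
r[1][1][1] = -58.0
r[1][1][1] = -58.0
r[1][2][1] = -46.0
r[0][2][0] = -23.0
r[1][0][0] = -94.0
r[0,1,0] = 43.0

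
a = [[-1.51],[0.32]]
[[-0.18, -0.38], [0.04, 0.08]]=a @ [[0.12, 0.25]]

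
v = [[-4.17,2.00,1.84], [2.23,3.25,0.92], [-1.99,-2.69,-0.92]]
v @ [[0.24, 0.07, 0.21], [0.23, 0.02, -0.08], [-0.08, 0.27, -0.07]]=[[-0.69, 0.24, -1.16], [1.21, 0.47, 0.14], [-1.02, -0.44, -0.14]]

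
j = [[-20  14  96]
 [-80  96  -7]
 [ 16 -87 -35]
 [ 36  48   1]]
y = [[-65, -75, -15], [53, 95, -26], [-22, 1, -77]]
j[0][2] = 96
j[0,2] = 96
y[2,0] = -22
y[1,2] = -26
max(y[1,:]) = 95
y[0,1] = -75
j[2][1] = -87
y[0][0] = -65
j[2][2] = -35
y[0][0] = -65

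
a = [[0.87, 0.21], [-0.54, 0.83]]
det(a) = 0.836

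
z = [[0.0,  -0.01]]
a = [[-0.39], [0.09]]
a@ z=[[0.0, 0.00], [0.00, -0.00]]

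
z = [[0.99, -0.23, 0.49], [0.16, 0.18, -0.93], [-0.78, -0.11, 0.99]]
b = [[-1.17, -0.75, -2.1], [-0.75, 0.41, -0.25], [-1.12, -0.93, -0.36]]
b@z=[[0.36, 0.37, -1.95], [-0.48, 0.27, -1.00], [-0.98, 0.13, -0.04]]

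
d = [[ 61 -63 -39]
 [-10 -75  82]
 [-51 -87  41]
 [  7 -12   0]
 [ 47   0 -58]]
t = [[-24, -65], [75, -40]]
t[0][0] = -24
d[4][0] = 47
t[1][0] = 75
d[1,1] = -75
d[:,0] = [61, -10, -51, 7, 47]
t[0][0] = -24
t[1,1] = -40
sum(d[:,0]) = 54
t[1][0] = 75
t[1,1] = -40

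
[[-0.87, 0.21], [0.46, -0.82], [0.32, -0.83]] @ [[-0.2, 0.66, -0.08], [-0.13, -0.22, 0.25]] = [[0.15, -0.62, 0.12], [0.01, 0.48, -0.24], [0.04, 0.39, -0.23]]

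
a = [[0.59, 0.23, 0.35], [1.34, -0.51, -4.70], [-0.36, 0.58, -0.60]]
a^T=[[0.59, 1.34, -0.36],[0.23, -0.51, 0.58],[0.35, -4.7, -0.6]]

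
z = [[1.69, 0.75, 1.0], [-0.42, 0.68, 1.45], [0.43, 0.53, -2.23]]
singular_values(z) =[2.85, 1.94, 0.83]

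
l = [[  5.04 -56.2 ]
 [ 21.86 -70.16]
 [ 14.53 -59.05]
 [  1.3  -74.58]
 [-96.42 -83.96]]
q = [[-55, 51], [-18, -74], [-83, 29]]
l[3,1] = -74.58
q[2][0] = -83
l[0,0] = 5.04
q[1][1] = -74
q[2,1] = 29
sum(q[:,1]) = 6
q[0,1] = 51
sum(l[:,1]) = -343.95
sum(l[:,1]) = -343.95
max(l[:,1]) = -56.2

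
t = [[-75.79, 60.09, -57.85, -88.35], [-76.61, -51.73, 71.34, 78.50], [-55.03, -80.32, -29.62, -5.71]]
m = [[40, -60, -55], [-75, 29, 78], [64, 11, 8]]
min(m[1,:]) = -75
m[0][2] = -55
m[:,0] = [40, -75, 64]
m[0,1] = -60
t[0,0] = -75.79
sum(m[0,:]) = -75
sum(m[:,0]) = 29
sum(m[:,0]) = 29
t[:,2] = [-57.85, 71.34, -29.62]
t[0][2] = -57.85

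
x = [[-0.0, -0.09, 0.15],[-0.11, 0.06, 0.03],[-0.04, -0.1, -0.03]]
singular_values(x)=[0.18, 0.13, 0.1]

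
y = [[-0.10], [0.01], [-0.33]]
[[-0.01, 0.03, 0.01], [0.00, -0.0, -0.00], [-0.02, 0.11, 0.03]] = y @[[0.07, -0.33, -0.1]]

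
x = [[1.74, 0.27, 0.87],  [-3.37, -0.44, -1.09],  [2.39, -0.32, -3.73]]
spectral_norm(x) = 4.72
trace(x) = -2.43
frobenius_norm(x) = 6.03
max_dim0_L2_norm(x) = 4.48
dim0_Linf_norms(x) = [3.37, 0.44, 3.73]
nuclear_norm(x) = 8.47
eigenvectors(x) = [[-0.46, -0.08, -0.15], [0.85, 0.99, 0.15], [-0.25, -0.14, 0.98]]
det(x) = 0.00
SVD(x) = [[-0.23, 0.44, -0.87],[0.5, -0.71, -0.49],[-0.83, -0.55, -0.06]] @ diag([4.718625548612879, 3.749396333437682, 0.00025842192458593814]) @ [[-0.86, -0.0, 0.5], [0.5, 0.16, 0.85], [-0.08, 0.99, -0.14]]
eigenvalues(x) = [1.72, -0.0, -4.15]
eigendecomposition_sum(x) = [[1.95, 0.20, 0.27], [-3.57, -0.37, -0.50], [1.06, 0.11, 0.15]] + [[0.0, 0.00, 0.0], [-0.0, -0.0, -0.00], [0.0, 0.00, 0.0]] + [[-0.21, 0.07, 0.60], [0.2, -0.07, -0.59], [1.33, -0.43, -3.88]]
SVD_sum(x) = [[0.92, 0.00, -0.54],[-2.05, -0.01, 1.19],[3.41, 0.01, -1.98]] + [[0.82,0.27,1.41], [-1.32,-0.43,-2.28], [-1.02,-0.33,-1.75]] + [[0.00,-0.00,0.0],  [0.0,-0.0,0.00],  [0.00,-0.00,0.0]]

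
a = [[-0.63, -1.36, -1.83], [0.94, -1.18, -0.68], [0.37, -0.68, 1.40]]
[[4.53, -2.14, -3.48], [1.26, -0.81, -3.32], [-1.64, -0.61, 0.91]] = a@[[-0.93, 0.71, -1.10], [-1.0, 1.26, 1.09], [-1.41, -0.01, 1.47]]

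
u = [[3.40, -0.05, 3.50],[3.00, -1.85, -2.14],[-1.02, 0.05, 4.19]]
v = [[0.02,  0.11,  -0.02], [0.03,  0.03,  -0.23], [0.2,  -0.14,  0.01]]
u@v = [[0.77,-0.12,-0.02], [-0.42,0.57,0.34], [0.82,-0.70,0.05]]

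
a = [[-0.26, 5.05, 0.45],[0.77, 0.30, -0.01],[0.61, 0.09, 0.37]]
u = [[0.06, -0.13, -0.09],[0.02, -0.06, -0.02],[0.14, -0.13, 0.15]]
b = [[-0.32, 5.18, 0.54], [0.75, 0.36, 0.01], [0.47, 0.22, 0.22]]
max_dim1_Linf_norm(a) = 5.05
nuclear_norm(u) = 0.43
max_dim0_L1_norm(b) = 5.76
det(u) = -0.00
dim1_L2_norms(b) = [5.22, 0.83, 0.56]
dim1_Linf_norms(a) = [5.05, 0.77, 0.61]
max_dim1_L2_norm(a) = 5.08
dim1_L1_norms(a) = [5.76, 1.08, 1.07]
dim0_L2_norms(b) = [0.94, 5.2, 0.58]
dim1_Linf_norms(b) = [5.18, 0.75, 0.47]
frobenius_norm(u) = 0.30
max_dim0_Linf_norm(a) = 5.05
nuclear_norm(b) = 6.32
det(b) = -0.86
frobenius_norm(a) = 5.19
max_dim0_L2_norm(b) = 5.2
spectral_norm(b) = 5.23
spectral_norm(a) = 5.08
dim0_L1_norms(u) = [0.22, 0.32, 0.26]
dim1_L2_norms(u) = [0.17, 0.07, 0.24]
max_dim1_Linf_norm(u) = 0.15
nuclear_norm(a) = 6.40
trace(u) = 0.15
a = u + b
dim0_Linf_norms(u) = [0.14, 0.13, 0.15]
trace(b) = 0.26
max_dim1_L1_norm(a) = 5.76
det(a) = -1.55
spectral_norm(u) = 0.25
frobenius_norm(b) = 5.31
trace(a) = 0.41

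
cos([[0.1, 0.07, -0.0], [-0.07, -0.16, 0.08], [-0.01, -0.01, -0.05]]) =[[1.00,  0.00,  -0.0],[-0.0,  0.99,  0.01],[-0.00,  -0.00,  1.0]]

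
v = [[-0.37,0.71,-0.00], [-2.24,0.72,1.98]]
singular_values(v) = [3.11, 0.66]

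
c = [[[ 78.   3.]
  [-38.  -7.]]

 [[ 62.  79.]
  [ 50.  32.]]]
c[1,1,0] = 50.0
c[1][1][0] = 50.0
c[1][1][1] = 32.0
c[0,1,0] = -38.0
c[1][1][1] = 32.0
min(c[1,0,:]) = 62.0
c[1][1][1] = 32.0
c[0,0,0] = 78.0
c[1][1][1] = 32.0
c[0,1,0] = -38.0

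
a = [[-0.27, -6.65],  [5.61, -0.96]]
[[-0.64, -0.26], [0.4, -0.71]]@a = [[-1.29, 4.51], [-4.09, -1.98]]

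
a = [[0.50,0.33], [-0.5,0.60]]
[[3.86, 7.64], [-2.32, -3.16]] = a @ [[6.63, 12.1], [1.66, 4.82]]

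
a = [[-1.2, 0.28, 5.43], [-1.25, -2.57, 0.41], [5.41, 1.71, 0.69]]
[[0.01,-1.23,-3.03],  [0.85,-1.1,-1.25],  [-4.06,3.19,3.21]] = a @[[-0.73, 0.56, 0.61], [-0.0, 0.14, 0.12], [-0.16, -0.11, -0.43]]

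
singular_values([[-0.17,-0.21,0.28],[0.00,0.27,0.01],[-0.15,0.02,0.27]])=[0.48, 0.29, 0.0]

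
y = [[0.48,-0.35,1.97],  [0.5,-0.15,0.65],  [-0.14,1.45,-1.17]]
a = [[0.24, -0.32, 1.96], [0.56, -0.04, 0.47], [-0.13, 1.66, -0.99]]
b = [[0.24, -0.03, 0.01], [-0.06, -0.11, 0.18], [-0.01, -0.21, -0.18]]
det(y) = 0.85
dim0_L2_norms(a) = [0.62, 1.69, 2.25]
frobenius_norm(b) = 0.43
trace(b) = -0.05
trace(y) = -0.84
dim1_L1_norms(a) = [2.52, 1.07, 2.78]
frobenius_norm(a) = 2.88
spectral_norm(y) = 2.70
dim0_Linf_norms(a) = [0.56, 1.66, 1.96]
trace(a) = -0.79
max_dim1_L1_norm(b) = 0.4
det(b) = 0.01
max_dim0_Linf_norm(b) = 0.24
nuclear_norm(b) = 0.74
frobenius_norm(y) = 2.90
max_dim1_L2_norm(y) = 2.06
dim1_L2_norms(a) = [2.0, 0.73, 1.94]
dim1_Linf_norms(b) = [0.24, 0.18, 0.21]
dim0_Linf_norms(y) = [0.5, 1.45, 1.97]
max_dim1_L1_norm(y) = 2.8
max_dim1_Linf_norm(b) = 0.24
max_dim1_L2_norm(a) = 2.0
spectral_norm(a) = 2.57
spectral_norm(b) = 0.28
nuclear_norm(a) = 4.25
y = a + b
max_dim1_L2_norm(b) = 0.28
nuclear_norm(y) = 4.02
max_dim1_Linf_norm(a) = 1.96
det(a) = 1.48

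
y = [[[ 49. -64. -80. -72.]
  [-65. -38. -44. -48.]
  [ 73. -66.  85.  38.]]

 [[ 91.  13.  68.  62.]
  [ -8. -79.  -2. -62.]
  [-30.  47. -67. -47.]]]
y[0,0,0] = 49.0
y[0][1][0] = -65.0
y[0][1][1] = -38.0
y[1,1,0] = -8.0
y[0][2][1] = -66.0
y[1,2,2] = -67.0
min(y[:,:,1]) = -79.0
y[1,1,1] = -79.0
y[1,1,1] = -79.0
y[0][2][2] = 85.0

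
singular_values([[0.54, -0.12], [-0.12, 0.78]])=[0.83, 0.49]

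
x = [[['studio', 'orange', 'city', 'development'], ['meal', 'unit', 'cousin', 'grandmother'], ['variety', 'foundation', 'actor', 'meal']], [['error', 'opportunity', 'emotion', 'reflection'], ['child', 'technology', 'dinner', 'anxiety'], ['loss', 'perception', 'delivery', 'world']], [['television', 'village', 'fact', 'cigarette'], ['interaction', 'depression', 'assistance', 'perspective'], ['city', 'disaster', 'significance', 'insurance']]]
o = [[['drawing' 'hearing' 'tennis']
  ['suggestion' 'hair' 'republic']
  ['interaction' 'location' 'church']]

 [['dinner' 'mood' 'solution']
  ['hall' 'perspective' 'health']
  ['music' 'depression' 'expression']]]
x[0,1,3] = 'grandmother'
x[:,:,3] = [['development', 'grandmother', 'meal'], ['reflection', 'anxiety', 'world'], ['cigarette', 'perspective', 'insurance']]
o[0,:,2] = ['tennis', 'republic', 'church']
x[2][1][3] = 'perspective'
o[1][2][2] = 'expression'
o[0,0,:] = ['drawing', 'hearing', 'tennis']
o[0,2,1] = 'location'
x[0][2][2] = 'actor'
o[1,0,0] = 'dinner'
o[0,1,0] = 'suggestion'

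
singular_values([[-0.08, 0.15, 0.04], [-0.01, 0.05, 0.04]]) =[0.18, 0.03]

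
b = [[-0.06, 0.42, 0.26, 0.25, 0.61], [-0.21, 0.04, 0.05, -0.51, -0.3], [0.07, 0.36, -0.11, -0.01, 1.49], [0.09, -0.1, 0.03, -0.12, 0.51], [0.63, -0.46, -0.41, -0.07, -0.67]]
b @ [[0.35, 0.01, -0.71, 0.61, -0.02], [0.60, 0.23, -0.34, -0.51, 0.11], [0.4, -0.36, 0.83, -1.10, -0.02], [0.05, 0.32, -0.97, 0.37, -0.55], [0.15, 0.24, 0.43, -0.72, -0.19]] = [[0.44, 0.23, 0.14, -0.88, -0.21], [-0.10, -0.25, 0.54, -0.18, 0.35], [0.42, 0.48, 0.39, -1.10, -0.24], [0.05, 0.05, 0.33, -0.34, -0.04], [-0.32, -0.14, -0.85, 1.53, 0.11]]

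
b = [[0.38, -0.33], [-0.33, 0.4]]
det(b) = 0.04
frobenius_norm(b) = 0.72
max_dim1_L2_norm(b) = 0.52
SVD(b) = [[-0.7,0.72], [0.72,0.7]] @ diag([0.7201514803843835, 0.05984851961561648]) @ [[-0.7, 0.72], [0.72, 0.70]]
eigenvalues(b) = [0.06, 0.72]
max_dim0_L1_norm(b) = 0.73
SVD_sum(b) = [[0.35, -0.36], [-0.36, 0.37]] + [[0.03,0.03], [0.03,0.03]]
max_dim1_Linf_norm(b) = 0.4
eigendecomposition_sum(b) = [[0.03,  0.03], [0.03,  0.03]] + [[0.35, -0.36], [-0.36, 0.37]]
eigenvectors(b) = [[-0.72, 0.70], [-0.70, -0.72]]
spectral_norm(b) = 0.72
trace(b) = 0.78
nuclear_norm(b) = 0.78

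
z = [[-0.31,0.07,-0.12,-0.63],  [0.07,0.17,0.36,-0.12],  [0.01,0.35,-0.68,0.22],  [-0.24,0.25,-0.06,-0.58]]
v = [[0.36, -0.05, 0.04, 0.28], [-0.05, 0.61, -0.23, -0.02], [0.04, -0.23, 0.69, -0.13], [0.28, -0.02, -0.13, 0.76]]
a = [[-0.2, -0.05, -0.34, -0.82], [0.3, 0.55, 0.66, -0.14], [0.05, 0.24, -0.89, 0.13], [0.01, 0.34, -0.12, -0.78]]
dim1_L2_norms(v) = [0.46, 0.65, 0.74, 0.82]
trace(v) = 2.42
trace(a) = -1.32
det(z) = 0.00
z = a @ v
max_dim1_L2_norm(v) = 0.82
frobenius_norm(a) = 1.81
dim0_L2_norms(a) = [0.36, 0.69, 1.17, 1.15]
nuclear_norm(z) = 2.16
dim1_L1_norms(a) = [1.41, 1.65, 1.31, 1.25]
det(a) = 0.00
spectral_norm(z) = 0.98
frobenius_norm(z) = 1.34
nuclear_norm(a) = 3.05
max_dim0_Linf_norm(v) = 0.76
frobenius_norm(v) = 1.36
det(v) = 0.07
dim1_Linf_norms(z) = [0.63, 0.36, 0.68, 0.58]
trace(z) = -1.40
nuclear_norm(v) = 2.42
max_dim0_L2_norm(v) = 0.82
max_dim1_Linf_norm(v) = 0.76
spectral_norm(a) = 1.24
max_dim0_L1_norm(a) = 2.01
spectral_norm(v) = 0.96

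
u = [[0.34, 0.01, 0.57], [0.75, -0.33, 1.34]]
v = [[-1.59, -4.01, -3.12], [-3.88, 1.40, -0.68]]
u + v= [[-1.25, -4.00, -2.55], [-3.13, 1.07, 0.66]]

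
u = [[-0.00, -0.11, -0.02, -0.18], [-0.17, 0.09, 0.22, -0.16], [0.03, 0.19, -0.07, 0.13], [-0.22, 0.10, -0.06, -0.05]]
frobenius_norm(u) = 0.53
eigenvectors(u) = [[(-0.21+0.21j), -0.21-0.21j, -0.53+0.00j, -0.64+0.00j], [-0.57+0.10j, -0.57-0.10j, 0.58+0.00j, (-0.4+0j)], [(0.68+0j), (0.68-0j), (0.43+0j), (-0.06+0j)], [(0.13+0.3j), 0.13-0.30j, 0.45+0.00j, 0.65+0.00j]]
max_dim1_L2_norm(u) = 0.33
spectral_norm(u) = 0.38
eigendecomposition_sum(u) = [[(-0.06-0.03j), (-0.01+0.02j), -0.04j, (-0.06-0.02j)], [-0.06-0.12j, (-0.03+0.02j), (0.05-0.06j), (-0.07-0.11j)], [0.04+0.15j, (0.04-0.01j), -0.07+0.05j, (0.06+0.14j)], [-0.06+0.05j, (0.01+0.02j), -0.04-0.02j, (-0.05+0.06j)]] + [[-0.06+0.03j, -0.01-0.02j, 0.04j, -0.06+0.02j], [(-0.06+0.12j), -0.03-0.02j, (0.05+0.06j), -0.07+0.11j], [0.04-0.15j, 0.04+0.01j, -0.07-0.05j, (0.06-0.14j)], [-0.06-0.05j, 0.01-0.02j, -0.04+0.02j, -0.05-0.06j]] + [[(0.08-0j),(-0.13+0j),(-0.08-0j),(-0.01-0j)], [-0.08+0.00j,0.14-0.00j,(0.09+0j),(0.01+0j)], [(-0.06+0j),(0.1-0j),(0.06+0j),(0.01+0j)], [-0.06+0.00j,(0.11-0j),(0.07+0j),(0.01+0j)]] + [[0.04+0.00j,(0.03-0j),0.05+0.00j,-0.04+0.00j],[(0.03+0j),(0.02-0j),(0.03+0j),-0.03+0.00j],[0j,0.00-0.00j,0.00+0.00j,(-0+0j)],[-0.04-0.00j,-0.03+0.00j,(-0.05-0j),0.04-0.00j]]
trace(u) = -0.03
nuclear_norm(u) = 0.95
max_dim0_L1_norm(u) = 0.52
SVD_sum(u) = [[-0.06, 0.01, 0.04, -0.06], [-0.19, 0.02, 0.15, -0.20], [0.07, -0.01, -0.06, 0.08], [-0.09, 0.01, 0.07, -0.09]] + [[0.06,  -0.13,  0.01,  -0.07], [-0.02,  0.05,  -0.00,  0.02], [-0.08,  0.17,  -0.02,  0.08], [-0.06,  0.12,  -0.01,  0.06]] + [[-0.03, -0.01, -0.07, -0.02], [0.04, 0.02, 0.08, 0.02], [0.01, 0.00, 0.01, 0.0], [-0.06, -0.03, -0.12, -0.03]] + [[0.03, 0.03, -0.01, -0.03],[0.01, 0.01, -0.00, -0.01],[0.03, 0.03, -0.01, -0.03],[-0.01, -0.01, 0.0, 0.01]]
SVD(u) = [[-0.26,-0.53,0.41,-0.69], [-0.83,0.19,-0.51,-0.14], [0.32,0.66,-0.09,-0.67], [-0.39,0.5,0.75,0.21]] @ diag([0.3794654937942718, 0.30668123002495723, 0.18634709275562333, 0.08017058806928935]) @ [[0.62, -0.06, -0.46, 0.63], [-0.40, 0.82, -0.08, 0.41], [-0.43, -0.18, -0.86, -0.22], [-0.52, -0.55, 0.22, 0.62]]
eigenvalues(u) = [(-0.21+0.1j), (-0.21-0.1j), (0.29+0j), (0.11+0j)]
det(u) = 0.00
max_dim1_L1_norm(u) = 0.64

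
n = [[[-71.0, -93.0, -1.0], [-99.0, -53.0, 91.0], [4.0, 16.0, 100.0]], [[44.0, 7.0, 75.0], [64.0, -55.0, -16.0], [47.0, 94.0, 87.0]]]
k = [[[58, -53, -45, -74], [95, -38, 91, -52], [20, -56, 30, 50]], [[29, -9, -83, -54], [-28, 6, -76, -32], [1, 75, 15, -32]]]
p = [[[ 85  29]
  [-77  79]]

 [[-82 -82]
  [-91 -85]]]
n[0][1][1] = -53.0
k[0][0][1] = -53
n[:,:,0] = [[-71.0, -99.0, 4.0], [44.0, 64.0, 47.0]]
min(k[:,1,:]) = -76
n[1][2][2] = 87.0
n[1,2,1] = 94.0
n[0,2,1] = 16.0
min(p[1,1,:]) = -91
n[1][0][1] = 7.0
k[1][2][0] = 1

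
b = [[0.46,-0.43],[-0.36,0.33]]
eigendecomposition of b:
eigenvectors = [[0.79, 0.68], [-0.61, 0.73]]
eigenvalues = [0.79, -0.0]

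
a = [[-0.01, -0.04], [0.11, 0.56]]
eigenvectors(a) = [[-0.98, 0.07], [0.19, -1.00]]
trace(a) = 0.55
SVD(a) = [[-0.07,1.0], [1.0,0.07]] @ diag([0.572184936582009, 0.0020972240324401083]) @ [[0.19, 0.98], [-0.98, 0.19]]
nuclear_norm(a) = 0.57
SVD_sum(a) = [[-0.01,-0.04], [0.11,0.56]] + [[-0.00, 0.0], [-0.00, 0.0]]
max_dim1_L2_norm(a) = 0.57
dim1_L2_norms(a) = [0.04, 0.57]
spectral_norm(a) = 0.57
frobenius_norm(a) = 0.57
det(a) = -0.00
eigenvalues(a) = [-0.0, 0.55]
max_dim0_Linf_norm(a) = 0.56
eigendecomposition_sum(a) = [[-0.0, -0.00], [0.0, 0.00]] + [[-0.01, -0.04],[0.11, 0.56]]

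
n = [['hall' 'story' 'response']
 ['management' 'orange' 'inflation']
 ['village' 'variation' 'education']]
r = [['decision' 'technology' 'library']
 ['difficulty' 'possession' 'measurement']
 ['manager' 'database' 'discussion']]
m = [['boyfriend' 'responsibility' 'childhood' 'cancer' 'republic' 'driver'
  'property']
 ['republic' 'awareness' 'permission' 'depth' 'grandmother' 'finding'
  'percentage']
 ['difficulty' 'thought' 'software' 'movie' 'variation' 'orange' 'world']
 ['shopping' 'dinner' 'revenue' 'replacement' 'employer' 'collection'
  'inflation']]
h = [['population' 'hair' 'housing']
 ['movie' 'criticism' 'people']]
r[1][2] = 'measurement'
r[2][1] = 'database'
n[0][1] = 'story'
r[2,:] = ['manager', 'database', 'discussion']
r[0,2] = 'library'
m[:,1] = ['responsibility', 'awareness', 'thought', 'dinner']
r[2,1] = 'database'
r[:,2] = ['library', 'measurement', 'discussion']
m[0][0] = 'boyfriend'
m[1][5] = 'finding'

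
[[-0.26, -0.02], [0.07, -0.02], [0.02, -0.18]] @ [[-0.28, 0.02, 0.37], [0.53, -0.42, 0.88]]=[[0.06, 0.00, -0.11],[-0.03, 0.01, 0.01],[-0.1, 0.08, -0.15]]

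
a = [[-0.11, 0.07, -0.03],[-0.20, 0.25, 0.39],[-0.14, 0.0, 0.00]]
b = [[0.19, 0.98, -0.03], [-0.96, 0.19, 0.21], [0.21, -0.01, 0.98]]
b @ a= [[-0.21, 0.26, 0.38], [0.04, -0.02, 0.10], [-0.16, 0.01, -0.01]]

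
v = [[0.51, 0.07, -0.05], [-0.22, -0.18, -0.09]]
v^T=[[0.51, -0.22], [0.07, -0.18], [-0.05, -0.09]]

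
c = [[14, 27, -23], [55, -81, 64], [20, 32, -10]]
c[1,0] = 55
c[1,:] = [55, -81, 64]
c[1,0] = 55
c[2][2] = -10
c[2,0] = 20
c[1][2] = 64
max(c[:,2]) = 64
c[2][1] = 32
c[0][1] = 27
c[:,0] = [14, 55, 20]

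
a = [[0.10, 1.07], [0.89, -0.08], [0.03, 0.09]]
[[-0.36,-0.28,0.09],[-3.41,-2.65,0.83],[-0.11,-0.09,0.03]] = a@[[-3.83, -2.98, 0.93],[0.02, 0.02, -0.00]]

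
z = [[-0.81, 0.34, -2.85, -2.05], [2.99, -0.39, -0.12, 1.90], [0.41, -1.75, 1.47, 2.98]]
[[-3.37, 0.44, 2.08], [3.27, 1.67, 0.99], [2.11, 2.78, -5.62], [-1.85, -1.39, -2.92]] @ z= [[4.90, -4.96, 12.61, 13.94], [2.75, -1.27, -8.06, -0.58], [4.30, 9.47, -14.61, -15.79], [-3.85, 5.02, 1.15, -7.55]]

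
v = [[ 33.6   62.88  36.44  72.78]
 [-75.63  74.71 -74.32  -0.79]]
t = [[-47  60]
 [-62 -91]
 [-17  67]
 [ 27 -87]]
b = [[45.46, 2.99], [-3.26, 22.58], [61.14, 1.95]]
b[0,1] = 2.99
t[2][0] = -17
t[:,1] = [60, -91, 67, -87]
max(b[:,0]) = 61.14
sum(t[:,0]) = -99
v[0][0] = 33.6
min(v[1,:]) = -75.63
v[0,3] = 72.78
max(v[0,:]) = 72.78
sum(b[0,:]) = 48.45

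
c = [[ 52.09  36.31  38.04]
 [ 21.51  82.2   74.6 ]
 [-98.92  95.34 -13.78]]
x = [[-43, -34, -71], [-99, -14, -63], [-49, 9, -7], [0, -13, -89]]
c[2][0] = -98.92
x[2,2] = -7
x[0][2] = -71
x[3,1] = -13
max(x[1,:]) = -14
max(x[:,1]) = 9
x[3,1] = -13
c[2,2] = -13.78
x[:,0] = [-43, -99, -49, 0]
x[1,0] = -99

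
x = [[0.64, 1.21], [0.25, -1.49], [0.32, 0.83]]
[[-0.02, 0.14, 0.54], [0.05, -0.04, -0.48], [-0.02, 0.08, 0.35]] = x @[[0.03, 0.13, 0.18], [-0.03, 0.05, 0.35]]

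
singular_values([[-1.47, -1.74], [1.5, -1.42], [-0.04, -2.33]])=[3.24, 2.09]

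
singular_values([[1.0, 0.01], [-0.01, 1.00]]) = [1.0, 1.0]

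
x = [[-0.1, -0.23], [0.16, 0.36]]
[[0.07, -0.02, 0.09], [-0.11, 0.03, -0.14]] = x @[[-0.66, 0.15, -1.41], [-0.02, 0.02, 0.23]]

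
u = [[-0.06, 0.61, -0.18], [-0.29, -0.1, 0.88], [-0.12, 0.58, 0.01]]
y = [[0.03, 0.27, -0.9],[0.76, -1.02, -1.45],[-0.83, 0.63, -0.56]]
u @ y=[[0.61, -0.75, -0.73], [-0.82, 0.58, -0.09], [0.43, -0.62, -0.74]]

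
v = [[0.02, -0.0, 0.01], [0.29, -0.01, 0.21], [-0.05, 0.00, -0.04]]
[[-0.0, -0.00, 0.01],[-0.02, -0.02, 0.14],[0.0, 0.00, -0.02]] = v @ [[0.04, -0.22, 0.49], [1.03, 0.31, -0.15], [-0.09, 0.23, -0.00]]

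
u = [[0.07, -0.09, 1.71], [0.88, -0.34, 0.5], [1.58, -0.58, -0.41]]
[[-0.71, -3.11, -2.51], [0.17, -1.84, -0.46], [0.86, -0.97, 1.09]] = u @ [[0.79, -1.40, 0.79], [0.95, -0.87, 1.29], [-0.4, -1.81, -1.43]]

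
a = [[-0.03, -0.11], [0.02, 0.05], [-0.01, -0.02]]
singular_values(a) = [0.13, 0.01]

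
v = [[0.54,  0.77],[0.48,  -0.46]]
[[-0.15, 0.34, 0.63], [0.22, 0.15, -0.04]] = v@[[0.17,0.44,0.42], [-0.31,0.13,0.52]]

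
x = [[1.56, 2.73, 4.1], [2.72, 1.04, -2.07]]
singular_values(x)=[5.18, 3.55]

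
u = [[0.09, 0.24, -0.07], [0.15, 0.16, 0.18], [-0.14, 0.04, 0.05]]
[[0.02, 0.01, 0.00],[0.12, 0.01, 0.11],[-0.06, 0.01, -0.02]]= u @ [[0.54, -0.03, 0.25],  [-0.03, 0.05, 0.02],  [0.25, 0.02, 0.36]]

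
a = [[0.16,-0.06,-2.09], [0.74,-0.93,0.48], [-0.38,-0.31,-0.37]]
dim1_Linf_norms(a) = [2.09, 0.93, 0.38]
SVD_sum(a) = [[-0.1, 0.13, -2.07],[0.03, -0.04, 0.57],[-0.02, 0.02, -0.37]] + [[0.20, -0.24, -0.02], [0.72, -0.89, -0.09], [0.02, -0.02, -0.00]] + [[0.07, 0.05, 0.00], [-0.01, -0.01, -0.0], [-0.38, -0.31, -0.0]]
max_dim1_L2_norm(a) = 2.1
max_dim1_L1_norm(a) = 2.31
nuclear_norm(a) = 3.87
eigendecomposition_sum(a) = [[(0.56-0j), (0.13+0j), -0.86+0.00j], [(0.17-0j), (0.04+0j), -0.26+0.00j], [(-0.21+0j), (-0.05-0j), (0.32-0j)]] + [[-0.20+0.12j,-0.09-0.32j,-0.61+0.06j], [0.28+0.27j,(-0.48+0.3j),0.37+0.98j], [(-0.09+0.12j),-0.13-0.17j,(-0.34+0.18j)]] + [[(-0.2-0.12j), -0.09+0.32j, -0.61-0.06j],[(0.28-0.27j), -0.48-0.30j, 0.37-0.98j],[-0.09-0.12j, -0.13+0.17j, -0.34-0.18j]]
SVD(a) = [[0.95,  0.26,  -0.17], [-0.26,  0.96,  0.02], [0.17,  0.03,  0.99]] @ diag([2.180837438345176, 1.1888881700111764, 0.4980893360829208]) @ [[-0.05, 0.06, -1.0], [0.63, -0.77, -0.08], [-0.78, -0.63, -0.0]]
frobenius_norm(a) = 2.53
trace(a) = -1.14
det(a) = 1.29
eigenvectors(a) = [[-0.90+0.00j, (0.13-0.47j), 0.13+0.47j], [(-0.28+0j), -0.82+0.00j, -0.82-0.00j], [(0.33+0j), (-0.04-0.3j), (-0.04+0.3j)]]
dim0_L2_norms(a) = [0.85, 0.98, 2.18]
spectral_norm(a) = 2.18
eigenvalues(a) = [(0.91+0j), (-1.03+0.6j), (-1.03-0.6j)]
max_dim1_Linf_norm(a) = 2.09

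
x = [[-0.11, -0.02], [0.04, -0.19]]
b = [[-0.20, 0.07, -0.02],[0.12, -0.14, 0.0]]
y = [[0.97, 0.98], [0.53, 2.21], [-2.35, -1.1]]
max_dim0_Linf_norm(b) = 0.2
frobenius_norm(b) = 0.28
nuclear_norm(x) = 0.31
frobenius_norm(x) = 0.22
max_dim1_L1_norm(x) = 0.23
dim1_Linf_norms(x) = [0.11, 0.19]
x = b @ y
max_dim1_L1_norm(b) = 0.29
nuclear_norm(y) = 4.89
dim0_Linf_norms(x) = [0.11, 0.19]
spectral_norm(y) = 3.41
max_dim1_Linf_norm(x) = 0.19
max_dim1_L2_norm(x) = 0.19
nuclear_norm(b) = 0.35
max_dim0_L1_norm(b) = 0.32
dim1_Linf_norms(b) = [0.2, 0.14]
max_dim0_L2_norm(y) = 2.66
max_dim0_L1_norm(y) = 4.29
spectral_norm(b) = 0.27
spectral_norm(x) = 0.19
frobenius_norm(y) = 3.71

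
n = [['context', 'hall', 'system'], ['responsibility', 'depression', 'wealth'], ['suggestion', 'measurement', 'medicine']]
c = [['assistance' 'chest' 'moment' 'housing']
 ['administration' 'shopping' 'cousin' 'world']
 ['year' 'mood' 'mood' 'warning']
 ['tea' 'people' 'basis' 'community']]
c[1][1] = 'shopping'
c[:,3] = ['housing', 'world', 'warning', 'community']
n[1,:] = ['responsibility', 'depression', 'wealth']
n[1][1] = 'depression'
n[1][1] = 'depression'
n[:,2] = ['system', 'wealth', 'medicine']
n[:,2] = ['system', 'wealth', 'medicine']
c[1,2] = 'cousin'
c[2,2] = 'mood'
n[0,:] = ['context', 'hall', 'system']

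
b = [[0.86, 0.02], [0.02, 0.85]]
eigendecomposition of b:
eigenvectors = [[0.79, -0.62], [0.62, 0.79]]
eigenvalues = [0.88, 0.83]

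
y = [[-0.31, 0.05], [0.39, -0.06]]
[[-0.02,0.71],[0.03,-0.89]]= y@[[0.26,-2.46], [1.22,-1.10]]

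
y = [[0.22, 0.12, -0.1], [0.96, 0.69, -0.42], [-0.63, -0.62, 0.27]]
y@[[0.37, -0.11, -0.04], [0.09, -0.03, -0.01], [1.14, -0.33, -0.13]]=[[-0.02, 0.01, 0.00], [-0.06, 0.01, 0.01], [0.02, -0.0, -0.00]]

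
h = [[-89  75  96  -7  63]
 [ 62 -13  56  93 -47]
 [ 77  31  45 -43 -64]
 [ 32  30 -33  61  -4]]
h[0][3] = -7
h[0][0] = -89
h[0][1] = 75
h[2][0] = 77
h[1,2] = 56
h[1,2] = 56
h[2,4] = -64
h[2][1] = 31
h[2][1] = 31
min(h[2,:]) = -64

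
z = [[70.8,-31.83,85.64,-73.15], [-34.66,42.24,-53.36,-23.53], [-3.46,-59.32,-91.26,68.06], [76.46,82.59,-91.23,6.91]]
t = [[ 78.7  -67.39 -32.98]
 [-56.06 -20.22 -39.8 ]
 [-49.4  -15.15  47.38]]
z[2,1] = -59.32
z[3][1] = 82.59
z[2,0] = -3.46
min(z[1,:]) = -53.36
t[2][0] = -49.4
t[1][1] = -20.22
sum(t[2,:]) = -17.169999999999995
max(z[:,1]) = 82.59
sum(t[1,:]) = -116.08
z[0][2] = 85.64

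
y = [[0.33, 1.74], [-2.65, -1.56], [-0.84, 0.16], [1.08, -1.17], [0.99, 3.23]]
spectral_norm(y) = 4.59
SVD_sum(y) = [[0.84, 1.44],[-1.36, -2.32],[-0.14, -0.25],[-0.23, -0.4],[1.66, 2.84]] + [[-0.51, 0.3],[-1.29, 0.76],[-0.7, 0.41],[1.31, -0.77],[-0.67, 0.39]]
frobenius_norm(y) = 5.22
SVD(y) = [[-0.36, -0.24], [0.58, -0.60], [0.06, -0.32], [0.1, 0.61], [-0.72, -0.31]] @ diag([4.593352098878663, 2.4845958415257354]) @ [[-0.51, -0.86], [0.86, -0.51]]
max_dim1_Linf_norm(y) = 3.23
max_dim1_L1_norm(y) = 4.22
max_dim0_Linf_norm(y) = 3.23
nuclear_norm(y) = 7.08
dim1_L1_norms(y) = [2.07, 4.21, 1.0, 2.25, 4.22]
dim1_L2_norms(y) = [1.77, 3.08, 0.86, 1.59, 3.38]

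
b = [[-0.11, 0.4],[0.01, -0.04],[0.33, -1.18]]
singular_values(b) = [1.29, 0.0]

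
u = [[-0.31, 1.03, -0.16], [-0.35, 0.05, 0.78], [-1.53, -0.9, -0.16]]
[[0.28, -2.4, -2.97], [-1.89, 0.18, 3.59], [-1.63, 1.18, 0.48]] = u@[[1.09, 0.42, 0.36], [0.3, -2.12, -2.02], [-1.95, 0.55, 4.89]]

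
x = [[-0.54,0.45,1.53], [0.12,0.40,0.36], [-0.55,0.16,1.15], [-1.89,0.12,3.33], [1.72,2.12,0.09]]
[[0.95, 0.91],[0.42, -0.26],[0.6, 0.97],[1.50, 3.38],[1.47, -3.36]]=x @ [[1.26, -0.56], [-0.38, -1.16], [1.18, 0.74]]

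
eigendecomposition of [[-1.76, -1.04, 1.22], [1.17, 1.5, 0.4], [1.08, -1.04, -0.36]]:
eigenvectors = [[(0.81+0j), 0.25-0.36j, (0.25+0.36j)], [(-0.19+0j), -0.64+0.00j, -0.64-0.00j], [-0.55+0.00j, 0.29-0.56j, 0.29+0.56j]]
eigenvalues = [(-2.33+0j), (0.86+1.02j), (0.86-1.02j)]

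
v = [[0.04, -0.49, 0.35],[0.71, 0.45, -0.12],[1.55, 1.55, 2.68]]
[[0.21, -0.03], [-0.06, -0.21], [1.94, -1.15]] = v@[[-0.0,-0.26],[0.06,-0.12],[0.69,-0.21]]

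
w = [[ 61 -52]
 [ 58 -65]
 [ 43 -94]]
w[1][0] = 58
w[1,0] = 58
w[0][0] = 61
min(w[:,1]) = -94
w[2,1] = -94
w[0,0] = 61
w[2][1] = -94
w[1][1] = -65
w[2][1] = -94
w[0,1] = -52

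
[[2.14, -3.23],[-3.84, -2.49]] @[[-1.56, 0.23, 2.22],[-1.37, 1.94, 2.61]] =[[1.09,-5.77,-3.68], [9.4,-5.71,-15.02]]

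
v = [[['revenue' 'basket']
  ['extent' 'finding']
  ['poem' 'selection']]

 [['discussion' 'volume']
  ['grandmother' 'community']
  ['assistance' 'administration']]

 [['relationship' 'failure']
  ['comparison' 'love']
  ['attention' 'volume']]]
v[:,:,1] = [['basket', 'finding', 'selection'], ['volume', 'community', 'administration'], ['failure', 'love', 'volume']]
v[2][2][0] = 'attention'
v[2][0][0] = 'relationship'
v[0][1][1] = 'finding'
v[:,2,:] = [['poem', 'selection'], ['assistance', 'administration'], ['attention', 'volume']]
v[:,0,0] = ['revenue', 'discussion', 'relationship']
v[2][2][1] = 'volume'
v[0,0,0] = 'revenue'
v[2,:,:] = [['relationship', 'failure'], ['comparison', 'love'], ['attention', 'volume']]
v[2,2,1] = 'volume'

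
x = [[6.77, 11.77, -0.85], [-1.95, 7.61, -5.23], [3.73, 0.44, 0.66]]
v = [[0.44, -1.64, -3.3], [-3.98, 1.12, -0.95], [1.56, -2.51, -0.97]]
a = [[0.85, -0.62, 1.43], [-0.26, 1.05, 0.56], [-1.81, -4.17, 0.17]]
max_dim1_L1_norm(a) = 6.15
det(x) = -140.02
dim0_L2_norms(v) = [4.3, 3.2, 3.57]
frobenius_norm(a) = 5.03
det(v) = -19.97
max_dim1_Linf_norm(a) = 4.17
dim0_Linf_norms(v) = [3.98, 2.51, 3.3]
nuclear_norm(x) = 23.86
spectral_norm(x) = 15.28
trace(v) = 0.59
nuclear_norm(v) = 9.94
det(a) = 7.01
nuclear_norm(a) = 7.25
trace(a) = 2.07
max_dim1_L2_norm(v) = 4.24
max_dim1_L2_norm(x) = 13.6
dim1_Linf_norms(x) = [11.77, 7.61, 3.73]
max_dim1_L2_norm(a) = 4.55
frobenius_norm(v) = 6.44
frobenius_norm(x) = 16.99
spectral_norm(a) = 4.64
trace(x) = 15.04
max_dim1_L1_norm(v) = 6.05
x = v @ a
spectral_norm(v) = 5.02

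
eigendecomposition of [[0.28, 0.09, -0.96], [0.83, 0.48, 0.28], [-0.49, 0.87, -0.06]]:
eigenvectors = [[(0.56+0j), 0.20+0.55j, 0.20-0.55j], [(-0.44+0j), (0.63+0j), 0.63-0.00j], [0.70+0.00j, 0.24-0.44j, 0.24+0.44j]]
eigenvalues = [(-1+0j), (0.85+0.53j), (0.85-0.53j)]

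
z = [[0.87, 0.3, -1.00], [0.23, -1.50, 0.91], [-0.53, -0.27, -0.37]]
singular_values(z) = [1.95, 1.1, 0.67]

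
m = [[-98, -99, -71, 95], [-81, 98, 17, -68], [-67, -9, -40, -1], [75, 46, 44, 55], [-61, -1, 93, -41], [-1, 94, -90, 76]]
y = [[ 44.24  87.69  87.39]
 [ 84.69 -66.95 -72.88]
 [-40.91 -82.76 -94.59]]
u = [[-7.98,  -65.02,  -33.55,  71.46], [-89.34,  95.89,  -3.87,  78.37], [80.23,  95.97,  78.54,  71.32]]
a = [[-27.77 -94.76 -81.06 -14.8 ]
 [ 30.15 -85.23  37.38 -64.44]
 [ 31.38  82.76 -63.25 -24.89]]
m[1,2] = 17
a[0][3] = -14.8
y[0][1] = 87.69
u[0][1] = -65.02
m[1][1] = 98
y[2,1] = -82.76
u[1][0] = -89.34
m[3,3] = 55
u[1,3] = 78.37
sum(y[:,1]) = -62.02000000000001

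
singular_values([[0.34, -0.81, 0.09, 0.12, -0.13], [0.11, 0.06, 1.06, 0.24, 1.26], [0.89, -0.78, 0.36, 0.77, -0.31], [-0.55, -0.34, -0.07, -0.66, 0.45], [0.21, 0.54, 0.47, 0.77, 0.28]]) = [1.9, 1.73, 1.21, 0.17, 0.0]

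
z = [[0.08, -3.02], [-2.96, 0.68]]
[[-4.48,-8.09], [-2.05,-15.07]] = z@[[1.04, 5.74], [1.51, 2.83]]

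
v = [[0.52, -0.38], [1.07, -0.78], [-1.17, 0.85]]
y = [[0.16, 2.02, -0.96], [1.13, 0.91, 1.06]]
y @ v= [[3.37, -2.45], [0.32, -0.24]]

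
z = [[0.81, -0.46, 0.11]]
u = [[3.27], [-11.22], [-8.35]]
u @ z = [[2.65, -1.50, 0.36], [-9.09, 5.16, -1.23], [-6.76, 3.84, -0.92]]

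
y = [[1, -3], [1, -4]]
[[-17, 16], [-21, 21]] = y@[[-5, 1], [4, -5]]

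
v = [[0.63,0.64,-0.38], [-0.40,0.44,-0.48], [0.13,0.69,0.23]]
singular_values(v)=[1.15, 0.7, 0.52]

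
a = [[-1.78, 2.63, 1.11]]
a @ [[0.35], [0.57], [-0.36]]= [[0.48]]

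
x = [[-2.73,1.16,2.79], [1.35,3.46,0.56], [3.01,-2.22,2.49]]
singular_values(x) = [4.85, 3.78, 3.62]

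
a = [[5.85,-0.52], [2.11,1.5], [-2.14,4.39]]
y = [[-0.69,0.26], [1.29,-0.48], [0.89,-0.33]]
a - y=[[6.54, -0.78], [0.82, 1.98], [-3.03, 4.72]]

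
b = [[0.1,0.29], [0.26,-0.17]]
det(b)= -0.092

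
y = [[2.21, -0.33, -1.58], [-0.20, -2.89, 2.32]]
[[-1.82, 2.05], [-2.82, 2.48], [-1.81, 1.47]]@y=[[-4.43, -5.32, 7.63], [-6.73, -6.24, 10.21], [-4.29, -3.65, 6.27]]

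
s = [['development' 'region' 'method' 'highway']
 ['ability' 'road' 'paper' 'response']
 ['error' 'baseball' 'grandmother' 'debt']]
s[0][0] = 'development'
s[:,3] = ['highway', 'response', 'debt']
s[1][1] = 'road'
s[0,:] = ['development', 'region', 'method', 'highway']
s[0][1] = 'region'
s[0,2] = 'method'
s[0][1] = 'region'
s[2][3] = 'debt'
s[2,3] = 'debt'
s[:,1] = ['region', 'road', 'baseball']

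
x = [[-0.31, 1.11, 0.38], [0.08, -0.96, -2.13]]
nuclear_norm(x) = 3.34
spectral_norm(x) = 2.49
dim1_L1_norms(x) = [1.8, 3.17]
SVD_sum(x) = [[-0.07, 0.48, 0.79],[0.18, -1.21, -1.97]] + [[-0.24, 0.63, -0.41], [-0.1, 0.25, -0.16]]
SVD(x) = [[-0.37, 0.93], [0.93, 0.37]] @ diag([2.494883762263038, 0.8444258480152219]) @ [[0.08, -0.52, -0.85], [-0.31, 0.8, -0.52]]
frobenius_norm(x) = 2.63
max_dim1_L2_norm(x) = 2.34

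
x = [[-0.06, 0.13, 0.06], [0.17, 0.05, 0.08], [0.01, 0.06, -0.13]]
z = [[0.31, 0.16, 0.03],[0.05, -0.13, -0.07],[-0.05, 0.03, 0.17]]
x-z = [[-0.37, -0.03, 0.03], [0.12, 0.18, 0.15], [0.06, 0.03, -0.30]]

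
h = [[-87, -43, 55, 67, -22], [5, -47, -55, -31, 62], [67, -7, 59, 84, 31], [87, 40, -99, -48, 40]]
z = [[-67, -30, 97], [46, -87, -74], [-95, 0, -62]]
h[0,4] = -22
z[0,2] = 97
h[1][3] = -31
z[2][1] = 0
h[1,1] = -47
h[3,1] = 40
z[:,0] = [-67, 46, -95]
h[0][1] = -43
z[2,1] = 0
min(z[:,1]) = -87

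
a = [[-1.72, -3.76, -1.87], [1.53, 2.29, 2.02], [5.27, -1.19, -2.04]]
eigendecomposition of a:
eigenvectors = [[-0.27-0.40j, -0.27+0.40j, -0.04+0.00j], [0.11+0.46j, (0.11-0.46j), (-0.44+0j)], [(-0.74+0j), -0.74-0.00j, (0.9+0j)]]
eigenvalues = [(0.09+3.63j), (0.09-3.63j), (-1.66+0j)]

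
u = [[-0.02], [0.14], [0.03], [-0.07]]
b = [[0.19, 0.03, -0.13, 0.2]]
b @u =[[-0.02]]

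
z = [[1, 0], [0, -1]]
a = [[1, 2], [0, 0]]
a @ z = [[1, -2], [0, 0]]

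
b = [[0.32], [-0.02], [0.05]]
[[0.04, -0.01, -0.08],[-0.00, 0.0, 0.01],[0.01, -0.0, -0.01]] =b @ [[0.13, -0.04, -0.26]]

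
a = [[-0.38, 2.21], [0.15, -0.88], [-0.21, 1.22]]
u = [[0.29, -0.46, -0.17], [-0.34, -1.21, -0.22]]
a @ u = [[-0.86, -2.5, -0.42], [0.34, 1.0, 0.17], [-0.48, -1.38, -0.23]]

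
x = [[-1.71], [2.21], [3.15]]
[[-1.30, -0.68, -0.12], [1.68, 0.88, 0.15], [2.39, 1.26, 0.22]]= x @ [[0.76,0.40,0.07]]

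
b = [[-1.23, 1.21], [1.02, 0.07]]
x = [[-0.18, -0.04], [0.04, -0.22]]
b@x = [[0.27, -0.22],  [-0.18, -0.06]]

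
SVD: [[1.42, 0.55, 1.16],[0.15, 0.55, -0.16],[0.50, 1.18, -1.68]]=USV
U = [[-0.39, 0.91, -0.13], [0.17, 0.21, 0.96], [0.91, 0.35, -0.23]]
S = [2.21, 1.87, 0.26]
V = [[-0.03,0.43,-0.9], [0.80,0.55,0.23], [-0.60,0.72,0.36]]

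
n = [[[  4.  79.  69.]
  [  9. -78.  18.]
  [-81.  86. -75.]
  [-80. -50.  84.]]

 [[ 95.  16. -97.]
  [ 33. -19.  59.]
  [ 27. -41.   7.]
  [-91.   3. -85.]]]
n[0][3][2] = 84.0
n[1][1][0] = 33.0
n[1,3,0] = -91.0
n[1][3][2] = -85.0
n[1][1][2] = 59.0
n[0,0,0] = 4.0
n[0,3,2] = 84.0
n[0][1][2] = 18.0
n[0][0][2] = 69.0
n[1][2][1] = -41.0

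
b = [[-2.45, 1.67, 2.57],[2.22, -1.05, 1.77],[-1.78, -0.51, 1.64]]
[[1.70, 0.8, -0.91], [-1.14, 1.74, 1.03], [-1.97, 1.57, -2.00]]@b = [[-0.77, 2.46, 4.29],  [4.82, -4.26, 1.84],  [11.87, -3.92, -5.56]]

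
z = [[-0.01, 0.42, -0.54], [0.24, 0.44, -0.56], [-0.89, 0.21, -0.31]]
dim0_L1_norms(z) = [1.14, 1.07, 1.41]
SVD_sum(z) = [[-0.27, 0.34, -0.44], [-0.23, 0.29, -0.38], [-0.32, 0.39, -0.52]] + [[0.26,0.08,-0.10],[0.47,0.15,-0.17],[-0.57,-0.18,0.21]] + [[-0.00, 0.00, 0.00], [0.0, -0.00, -0.0], [0.00, -0.00, -0.00]]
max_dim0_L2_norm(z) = 0.92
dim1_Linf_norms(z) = [0.54, 0.56, 0.89]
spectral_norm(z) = 1.09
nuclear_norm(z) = 1.97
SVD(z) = [[-0.57,-0.33,-0.75],[-0.49,-0.60,0.63],[-0.66,0.73,0.18]] @ diag([1.0939902129265073, 0.8765732663627954, 0.002173181786047177]) @ [[0.44,-0.54,0.72], [-0.90,-0.29,0.33], [0.03,-0.79,-0.61]]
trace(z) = 0.12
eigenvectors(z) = [[-0.45, 0.57, -0.03], [-0.31, 0.76, 0.79], [-0.84, -0.3, 0.61]]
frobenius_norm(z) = 1.40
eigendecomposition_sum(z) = [[-0.38, 0.18, -0.25], [-0.26, 0.13, -0.17], [-0.7, 0.34, -0.46]] + [[0.37,0.24,-0.29], [0.5,0.32,-0.39], [-0.20,-0.13,0.15]] + [[-0.0,0.00,0.0], [0.00,-0.0,-0.0], [0.00,-0.00,-0.00]]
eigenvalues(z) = [-0.72, 0.84, -0.0]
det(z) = 0.00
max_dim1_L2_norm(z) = 0.97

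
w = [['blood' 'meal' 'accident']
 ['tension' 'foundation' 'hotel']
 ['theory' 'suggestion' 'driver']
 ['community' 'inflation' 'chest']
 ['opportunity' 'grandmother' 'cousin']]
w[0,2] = 'accident'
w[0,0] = 'blood'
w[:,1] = ['meal', 'foundation', 'suggestion', 'inflation', 'grandmother']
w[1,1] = 'foundation'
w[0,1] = 'meal'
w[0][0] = 'blood'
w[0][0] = 'blood'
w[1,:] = ['tension', 'foundation', 'hotel']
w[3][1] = 'inflation'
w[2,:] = ['theory', 'suggestion', 'driver']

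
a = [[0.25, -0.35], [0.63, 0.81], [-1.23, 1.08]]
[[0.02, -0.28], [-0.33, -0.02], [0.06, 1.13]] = a @[[-0.24,-0.56],[-0.22,0.41]]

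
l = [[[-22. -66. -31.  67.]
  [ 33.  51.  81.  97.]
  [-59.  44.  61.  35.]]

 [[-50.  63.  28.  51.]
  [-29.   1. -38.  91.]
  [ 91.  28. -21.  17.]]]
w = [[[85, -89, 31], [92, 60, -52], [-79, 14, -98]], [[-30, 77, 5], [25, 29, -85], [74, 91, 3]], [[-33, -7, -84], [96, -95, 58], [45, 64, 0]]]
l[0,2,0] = -59.0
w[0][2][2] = -98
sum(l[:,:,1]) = 121.0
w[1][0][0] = -30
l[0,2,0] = -59.0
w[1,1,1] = 29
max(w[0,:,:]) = 92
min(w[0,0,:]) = -89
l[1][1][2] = -38.0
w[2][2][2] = 0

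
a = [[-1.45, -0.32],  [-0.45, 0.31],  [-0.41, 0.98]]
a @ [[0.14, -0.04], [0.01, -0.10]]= [[-0.21, 0.09], [-0.06, -0.01], [-0.05, -0.08]]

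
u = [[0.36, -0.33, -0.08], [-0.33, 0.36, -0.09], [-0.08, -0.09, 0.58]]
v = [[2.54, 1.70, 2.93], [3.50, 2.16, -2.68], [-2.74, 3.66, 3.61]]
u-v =[[-2.18,-2.03,-3.01],[-3.83,-1.80,2.59],[2.66,-3.75,-3.03]]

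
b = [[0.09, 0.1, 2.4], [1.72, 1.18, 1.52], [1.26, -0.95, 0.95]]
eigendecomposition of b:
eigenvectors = [[-0.82+0.00j, 0.29+0.29j, 0.29-0.29j], [0.23+0.00j, (0.84+0j), (0.84-0j)], [(0.52+0j), 0.03+0.36j, (0.03-0.36j)]]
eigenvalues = [(-1.46+0j), (1.84+1.25j), (1.84-1.25j)]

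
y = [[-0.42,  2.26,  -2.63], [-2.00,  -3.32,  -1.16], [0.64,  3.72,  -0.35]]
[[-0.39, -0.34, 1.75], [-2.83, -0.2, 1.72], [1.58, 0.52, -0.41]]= y @ [[0.63, -0.71, -0.14],[0.35, 0.31, -0.16],[0.35, 0.51, -0.78]]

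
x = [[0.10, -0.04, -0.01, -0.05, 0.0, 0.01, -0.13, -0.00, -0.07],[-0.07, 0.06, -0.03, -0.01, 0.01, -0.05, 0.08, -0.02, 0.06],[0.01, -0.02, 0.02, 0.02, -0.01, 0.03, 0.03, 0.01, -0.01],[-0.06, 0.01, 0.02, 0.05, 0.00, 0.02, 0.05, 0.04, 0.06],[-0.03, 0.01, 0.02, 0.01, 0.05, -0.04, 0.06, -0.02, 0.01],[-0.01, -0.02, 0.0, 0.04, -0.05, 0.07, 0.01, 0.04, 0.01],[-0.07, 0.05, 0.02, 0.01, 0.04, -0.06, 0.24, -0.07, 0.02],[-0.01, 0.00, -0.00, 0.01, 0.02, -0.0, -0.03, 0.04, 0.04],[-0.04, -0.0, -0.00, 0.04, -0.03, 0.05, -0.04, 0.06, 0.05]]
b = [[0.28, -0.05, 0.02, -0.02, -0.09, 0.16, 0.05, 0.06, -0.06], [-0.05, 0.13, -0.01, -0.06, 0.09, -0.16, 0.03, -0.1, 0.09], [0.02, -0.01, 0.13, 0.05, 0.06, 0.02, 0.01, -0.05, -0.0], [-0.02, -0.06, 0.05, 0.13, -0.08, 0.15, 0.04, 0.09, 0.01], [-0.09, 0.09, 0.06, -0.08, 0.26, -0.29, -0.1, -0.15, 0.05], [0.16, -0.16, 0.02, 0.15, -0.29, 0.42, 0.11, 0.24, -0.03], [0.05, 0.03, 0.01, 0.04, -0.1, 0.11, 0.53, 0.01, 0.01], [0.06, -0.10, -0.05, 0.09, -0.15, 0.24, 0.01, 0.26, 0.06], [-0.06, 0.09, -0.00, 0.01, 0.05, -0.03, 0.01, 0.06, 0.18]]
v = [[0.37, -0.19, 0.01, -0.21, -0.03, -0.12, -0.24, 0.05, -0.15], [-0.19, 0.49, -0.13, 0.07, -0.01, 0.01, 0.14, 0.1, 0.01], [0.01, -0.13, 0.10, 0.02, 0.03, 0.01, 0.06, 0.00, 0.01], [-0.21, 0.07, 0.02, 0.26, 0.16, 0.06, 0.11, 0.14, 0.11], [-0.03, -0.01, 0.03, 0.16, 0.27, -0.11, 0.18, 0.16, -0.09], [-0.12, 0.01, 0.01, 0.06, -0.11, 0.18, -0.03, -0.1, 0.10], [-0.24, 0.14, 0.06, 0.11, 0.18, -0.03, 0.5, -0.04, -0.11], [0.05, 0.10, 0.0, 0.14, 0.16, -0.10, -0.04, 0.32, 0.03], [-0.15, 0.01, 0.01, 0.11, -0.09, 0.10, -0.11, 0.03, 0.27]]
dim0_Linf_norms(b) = [0.28, 0.16, 0.13, 0.15, 0.29, 0.42, 0.53, 0.26, 0.18]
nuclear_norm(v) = 2.78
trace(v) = 2.76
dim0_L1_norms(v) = [1.37, 1.15, 0.37, 1.14, 1.04, 0.72, 1.41, 0.94, 0.88]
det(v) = -0.00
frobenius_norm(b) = 1.20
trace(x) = 0.68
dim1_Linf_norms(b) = [0.28, 0.16, 0.13, 0.15, 0.29, 0.42, 0.53, 0.26, 0.18]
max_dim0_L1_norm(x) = 0.67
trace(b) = 2.32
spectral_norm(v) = 0.97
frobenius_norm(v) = 1.35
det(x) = 0.00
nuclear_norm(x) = 0.79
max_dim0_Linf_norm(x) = 0.24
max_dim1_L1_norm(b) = 1.58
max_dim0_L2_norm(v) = 0.62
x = v @ b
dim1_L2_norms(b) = [0.35, 0.28, 0.16, 0.25, 0.46, 0.64, 0.56, 0.42, 0.23]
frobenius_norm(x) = 0.44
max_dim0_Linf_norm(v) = 0.5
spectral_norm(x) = 0.37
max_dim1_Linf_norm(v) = 0.5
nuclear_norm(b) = 2.34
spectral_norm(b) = 1.00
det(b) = 0.00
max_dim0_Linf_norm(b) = 0.53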